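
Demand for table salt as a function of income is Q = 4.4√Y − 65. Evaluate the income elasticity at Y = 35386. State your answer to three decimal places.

0.543

At Y = 35386: Q = 762.691.
dQ/dY = 4.4/(2√Y) = 0.0116952 at this income.
η = (dQ/dY)·(Y/Q) = 0.0116952 × (35386/762.691) = 0.543.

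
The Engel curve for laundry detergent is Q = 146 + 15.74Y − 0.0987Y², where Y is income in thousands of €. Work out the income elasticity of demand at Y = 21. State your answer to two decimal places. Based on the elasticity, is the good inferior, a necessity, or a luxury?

At Y = 21: Q = 433.0133.
dQ/dY = 15.74 − 0.1974Y = 11.59460.
η = (dQ/dY)·(Y/Q) = 11.59460 × (21/433.0133) = 0.56.
0 < η < 1 ⇒ necessity.

0.56 (necessity)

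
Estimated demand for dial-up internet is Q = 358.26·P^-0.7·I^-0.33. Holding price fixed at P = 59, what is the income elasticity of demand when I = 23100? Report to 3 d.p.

-0.330

For a multiplicative demand Q = A·P^α·I^β, the income elasticity is β everywhere.
Here β = -0.33, so η = -0.330.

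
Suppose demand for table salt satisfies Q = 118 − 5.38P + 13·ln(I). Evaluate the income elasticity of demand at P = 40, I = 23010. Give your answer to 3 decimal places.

0.390

At P = 40, I = 23010: Q = 33.368.
Holding P constant, ∂Q/∂I = 13/I = 0.000564972.
η_I = (∂Q/∂I)·(I/Q) = 0.000564972 × (23010/33.368) = 0.390.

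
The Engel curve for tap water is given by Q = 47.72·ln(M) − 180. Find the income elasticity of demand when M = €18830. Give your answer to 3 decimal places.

At M = 18830: Q = 289.718.
dQ/dM = 47.72/M = 0.00253425 at this income.
η = (dQ/dM)·(M/Q) = 0.00253425 × (18830/289.718) = 0.165.

0.165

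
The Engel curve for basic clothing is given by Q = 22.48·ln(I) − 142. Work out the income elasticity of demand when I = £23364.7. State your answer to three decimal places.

At I = 23364.7: Q = 84.126.
dQ/dI = 22.48/I = 0.000962135 at this income.
η = (dQ/dI)·(I/Q) = 0.000962135 × (23364.7/84.126) = 0.267.

0.267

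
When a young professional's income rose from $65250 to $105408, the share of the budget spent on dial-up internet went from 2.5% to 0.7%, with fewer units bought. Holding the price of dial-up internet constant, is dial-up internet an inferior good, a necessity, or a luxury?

Quantity demanded falls as income rises, so η < 0.

inferior good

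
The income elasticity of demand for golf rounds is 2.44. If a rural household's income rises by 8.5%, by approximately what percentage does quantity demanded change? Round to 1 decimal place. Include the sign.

%ΔQ ≈ η × %ΔI = 2.44 × 8.5% = 20.7%.

20.7%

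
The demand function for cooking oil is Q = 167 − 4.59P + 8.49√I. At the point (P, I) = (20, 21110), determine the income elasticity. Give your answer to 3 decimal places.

At P = 20, I = 21110: Q = 1308.736.
Holding P constant, ∂Q/∂I = 8.49/(2√I) = 0.0292169.
η_I = (∂Q/∂I)·(I/Q) = 0.0292169 × (21110/1308.736) = 0.471.

0.471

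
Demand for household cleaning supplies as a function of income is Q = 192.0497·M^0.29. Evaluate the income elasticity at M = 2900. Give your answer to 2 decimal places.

For Q = A·M^β the income elasticity is constant and equal to β.
Here β = 0.29, so η = 0.29.

0.29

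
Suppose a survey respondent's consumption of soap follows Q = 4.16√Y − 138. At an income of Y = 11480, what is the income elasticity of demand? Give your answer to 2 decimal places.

0.72

At Y = 11480: Q = 307.722.
dQ/dY = 4.16/(2√Y) = 0.019413 at this income.
η = (dQ/dY)·(Y/Q) = 0.019413 × (11480/307.722) = 0.72.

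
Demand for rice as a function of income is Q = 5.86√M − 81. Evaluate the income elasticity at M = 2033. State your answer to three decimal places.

At M = 2033: Q = 183.220.
dQ/dM = 5.86/(2√M) = 0.0649829 at this income.
η = (dQ/dM)·(M/Q) = 0.0649829 × (2033/183.220) = 0.721.

0.721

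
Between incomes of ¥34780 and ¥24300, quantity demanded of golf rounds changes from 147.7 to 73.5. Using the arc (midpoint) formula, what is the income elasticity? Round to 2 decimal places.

ΔQ = 73.5 − 147.7 = -74.2; midpoint Q̄ = (147.7 + 73.5)/2 = 110.6.
ΔI = 24300 − 34780 = -10480; midpoint Ī = (34780 + 24300)/2 = 29540.
η = (ΔQ/Q̄) ÷ (ΔI/Ī) = (-74.2/110.6) ÷ (-10480/29540) = 1.89.

1.89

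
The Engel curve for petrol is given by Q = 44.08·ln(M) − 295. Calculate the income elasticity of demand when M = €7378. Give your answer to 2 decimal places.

0.45

At M = 7378: Q = 97.588.
dQ/dM = 44.08/M = 0.00597452 at this income.
η = (dQ/dM)·(M/Q) = 0.00597452 × (7378/97.588) = 0.45.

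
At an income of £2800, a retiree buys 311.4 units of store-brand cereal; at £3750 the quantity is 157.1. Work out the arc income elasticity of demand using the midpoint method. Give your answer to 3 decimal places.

ΔQ = 157.1 − 311.4 = -154.3; midpoint Q̄ = (311.4 + 157.1)/2 = 234.25.
ΔI = 3750 − 2800 = 950; midpoint Ī = (2800 + 3750)/2 = 3275.
η = (ΔQ/Q̄) ÷ (ΔI/Ī) = (-154.3/234.25) ÷ (950/3275) = -2.271.

-2.271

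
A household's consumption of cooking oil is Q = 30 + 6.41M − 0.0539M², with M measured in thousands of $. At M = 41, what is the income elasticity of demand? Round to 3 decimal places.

At M = 41: Q = 202.2041.
dQ/dM = 6.41 − 0.1078M = 1.99020.
η = (dQ/dM)·(M/Q) = 1.99020 × (41/202.2041) = 0.404.

0.404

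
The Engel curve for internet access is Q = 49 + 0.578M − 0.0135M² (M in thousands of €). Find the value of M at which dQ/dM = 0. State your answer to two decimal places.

dQ/dM = 0.578 − 0.027M.
The good is inferior where dQ/dM < 0. Setting dQ/dM = 0 gives M = 0.578 / 0.027 = 21.41.

21.41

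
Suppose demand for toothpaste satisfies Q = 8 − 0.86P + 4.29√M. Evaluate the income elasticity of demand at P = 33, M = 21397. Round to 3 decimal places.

0.517

At P = 33, M = 21397: Q = 607.149.
Holding P constant, ∂Q/∂M = 4.29/(2√M) = 0.0146639.
η_M = (∂Q/∂M)·(M/Q) = 0.0146639 × (21397/607.149) = 0.517.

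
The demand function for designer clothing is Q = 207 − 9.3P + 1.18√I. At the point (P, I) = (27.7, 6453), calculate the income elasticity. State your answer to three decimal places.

At P = 27.7, I = 6453: Q = 44.180.
Holding P constant, ∂Q/∂I = 1.18/(2√I) = 0.00734465.
η_I = (∂Q/∂I)·(I/Q) = 0.00734465 × (6453/44.180) = 1.073.

1.073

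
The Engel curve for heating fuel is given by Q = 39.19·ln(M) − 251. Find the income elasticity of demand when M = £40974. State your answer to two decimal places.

At M = 40974: Q = 165.225.
dQ/dM = 39.19/M = 0.00095646 at this income.
η = (dQ/dM)·(M/Q) = 0.00095646 × (40974/165.225) = 0.24.

0.24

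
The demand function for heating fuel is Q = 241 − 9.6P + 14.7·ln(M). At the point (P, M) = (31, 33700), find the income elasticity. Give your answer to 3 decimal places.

At P = 31, M = 33700: Q = 96.651.
Holding P constant, ∂Q/∂M = 14.7/M = 0.000436202.
η_M = (∂Q/∂M)·(M/Q) = 0.000436202 × (33700/96.651) = 0.152.

0.152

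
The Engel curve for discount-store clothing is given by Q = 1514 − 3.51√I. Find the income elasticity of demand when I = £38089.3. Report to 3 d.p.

-0.413

At I = 38089.3: Q = 828.972.
dQ/dI = -3.51/(2√I) = -0.0089924 at this income.
η = (dQ/dI)·(I/Q) = -0.0089924 × (38089.3/828.972) = -0.413.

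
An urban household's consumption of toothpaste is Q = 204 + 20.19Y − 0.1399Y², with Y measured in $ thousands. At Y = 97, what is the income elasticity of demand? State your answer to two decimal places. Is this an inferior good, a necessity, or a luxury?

At Y = 97: Q = 846.1109.
dQ/dY = 20.19 − 0.2798Y = -6.95060.
η = (dQ/dY)·(Y/Q) = -6.95060 × (97/846.1109) = -0.80.
η < 0 ⇒ inferior good.

-0.80 (inferior good)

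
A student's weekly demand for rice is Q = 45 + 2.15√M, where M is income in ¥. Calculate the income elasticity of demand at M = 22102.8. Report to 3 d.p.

0.438

At M = 22102.8: Q = 364.641.
dQ/dM = 2.15/(2√M) = 0.00723077 at this income.
η = (dQ/dM)·(M/Q) = 0.00723077 × (22102.8/364.641) = 0.438.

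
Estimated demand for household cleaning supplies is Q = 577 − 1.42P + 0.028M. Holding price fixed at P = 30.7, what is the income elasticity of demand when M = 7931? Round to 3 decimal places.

At P = 30.7, M = 7931: Q = 755.474.
Holding P constant, ∂Q/∂M = 0.028.
η_M = (∂Q/∂M)·(M/Q) = 0.028 × (7931/755.474) = 0.294.

0.294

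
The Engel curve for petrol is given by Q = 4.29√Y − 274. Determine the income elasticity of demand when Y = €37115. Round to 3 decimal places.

At Y = 37115: Q = 552.479.
dQ/dY = 4.29/(2√Y) = 0.011134 at this income.
η = (dQ/dY)·(Y/Q) = 0.011134 × (37115/552.479) = 0.748.

0.748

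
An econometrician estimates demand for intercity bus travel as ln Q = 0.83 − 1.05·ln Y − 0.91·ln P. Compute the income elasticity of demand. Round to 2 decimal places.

In a log-linear demand, the coefficient on ln Y is the income elasticity.
So η = -1.05.

-1.05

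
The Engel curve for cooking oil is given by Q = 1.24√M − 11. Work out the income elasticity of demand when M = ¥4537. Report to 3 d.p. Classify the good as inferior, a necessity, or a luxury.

At M = 4537: Q = 72.523.
dQ/dM = 1.24/(2√M) = 0.00920465 at this income.
η = (dQ/dM)·(M/Q) = 0.00920465 × (4537/72.523) = 0.576.
Since 0 < η < 1, the good is a necessity.

0.576 (necessity)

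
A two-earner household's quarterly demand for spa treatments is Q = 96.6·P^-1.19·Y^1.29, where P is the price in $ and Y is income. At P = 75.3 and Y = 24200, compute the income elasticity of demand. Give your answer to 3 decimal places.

1.290

For a multiplicative demand Q = A·P^α·Y^β, the income elasticity is β everywhere.
Here β = 1.29, so η = 1.290.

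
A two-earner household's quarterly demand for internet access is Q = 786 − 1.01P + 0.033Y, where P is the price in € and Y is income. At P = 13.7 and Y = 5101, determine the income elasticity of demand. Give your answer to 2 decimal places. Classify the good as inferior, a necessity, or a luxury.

0.18 (necessity)

At P = 13.7, Y = 5101: Q = 940.496.
Holding P constant, ∂Q/∂Y = 0.033.
η_Y = (∂Q/∂Y)·(Y/Q) = 0.033 × (5101/940.496) = 0.18.
Since 0 < η < 1, this is a necessity.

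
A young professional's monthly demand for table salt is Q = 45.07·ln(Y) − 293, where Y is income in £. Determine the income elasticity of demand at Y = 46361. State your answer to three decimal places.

At Y = 46361: Q = 191.242.
dQ/dY = 45.07/Y = 0.000972153 at this income.
η = (dQ/dY)·(Y/Q) = 0.000972153 × (46361/191.242) = 0.236.

0.236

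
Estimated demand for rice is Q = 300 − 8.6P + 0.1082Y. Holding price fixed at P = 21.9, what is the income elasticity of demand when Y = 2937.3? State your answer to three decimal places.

At P = 21.9, Y = 2937.3: Q = 429.476.
Holding P constant, ∂Q/∂Y = 0.1082.
η_Y = (∂Q/∂Y)·(Y/Q) = 0.1082 × (2937.3/429.476) = 0.740.

0.740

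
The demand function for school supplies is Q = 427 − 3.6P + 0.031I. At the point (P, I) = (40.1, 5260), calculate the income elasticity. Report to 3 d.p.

0.366

At P = 40.1, I = 5260: Q = 445.700.
Holding P constant, ∂Q/∂I = 0.031.
η_I = (∂Q/∂I)·(I/Q) = 0.031 × (5260/445.700) = 0.366.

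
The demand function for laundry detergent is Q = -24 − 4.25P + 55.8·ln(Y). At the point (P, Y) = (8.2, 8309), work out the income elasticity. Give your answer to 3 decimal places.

0.125

At P = 8.2, Y = 8309: Q = 444.750.
Holding P constant, ∂Q/∂Y = 55.8/Y = 0.00671561.
η_Y = (∂Q/∂Y)·(Y/Q) = 0.00671561 × (8309/444.750) = 0.125.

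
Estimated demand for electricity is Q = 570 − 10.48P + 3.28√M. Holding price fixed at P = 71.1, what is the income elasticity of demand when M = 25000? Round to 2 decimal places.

At P = 71.1, M = 25000: Q = 343.486.
Holding P constant, ∂Q/∂M = 3.28/(2√M) = 0.0103723.
η_M = (∂Q/∂M)·(M/Q) = 0.0103723 × (25000/343.486) = 0.75.

0.75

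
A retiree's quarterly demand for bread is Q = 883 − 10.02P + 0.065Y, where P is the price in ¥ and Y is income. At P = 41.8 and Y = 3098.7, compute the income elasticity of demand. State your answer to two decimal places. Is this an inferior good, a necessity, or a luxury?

At P = 41.8, Y = 3098.7: Q = 665.580.
Holding P constant, ∂Q/∂Y = 0.065.
η_Y = (∂Q/∂Y)·(Y/Q) = 0.065 × (3098.7/665.580) = 0.30.
Since 0 < η < 1, this is a necessity.

0.30 (necessity)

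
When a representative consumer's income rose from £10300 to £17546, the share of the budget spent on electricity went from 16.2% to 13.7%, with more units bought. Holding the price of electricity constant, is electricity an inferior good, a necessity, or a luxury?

Quantity rises but the budget share falls as income rises, so 0 < η < 1.

necessity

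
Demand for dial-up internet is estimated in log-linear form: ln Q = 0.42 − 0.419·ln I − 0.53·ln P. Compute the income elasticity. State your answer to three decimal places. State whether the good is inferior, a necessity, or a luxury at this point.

-0.419 (inferior good)

In a log-linear demand, the coefficient on ln I is the income elasticity.
So η = -0.419.
η < 0 ⇒ inferior good.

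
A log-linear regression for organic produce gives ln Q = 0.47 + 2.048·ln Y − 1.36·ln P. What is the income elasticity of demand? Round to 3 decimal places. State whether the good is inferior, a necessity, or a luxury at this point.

2.048 (luxury)

In a log-linear demand, the coefficient on ln Y is the income elasticity.
So η = 2.048.
η > 1 ⇒ luxury.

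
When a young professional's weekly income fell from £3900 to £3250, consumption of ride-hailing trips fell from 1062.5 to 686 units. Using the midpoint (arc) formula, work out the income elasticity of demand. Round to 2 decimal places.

2.37

ΔQ = 686 − 1062.5 = -376.5; midpoint Q̄ = (1062.5 + 686)/2 = 874.25.
ΔI = 3250 − 3900 = -650; midpoint Ī = (3900 + 3250)/2 = 3575.
η = (ΔQ/Q̄) ÷ (ΔI/Ī) = (-376.5/874.25) ÷ (-650/3575) = 2.37.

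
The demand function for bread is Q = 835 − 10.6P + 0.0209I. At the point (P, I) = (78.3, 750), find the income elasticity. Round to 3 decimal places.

0.757

At P = 78.3, I = 750: Q = 20.695.
Holding P constant, ∂Q/∂I = 0.0209.
η_I = (∂Q/∂I)·(I/Q) = 0.0209 × (750/20.695) = 0.757.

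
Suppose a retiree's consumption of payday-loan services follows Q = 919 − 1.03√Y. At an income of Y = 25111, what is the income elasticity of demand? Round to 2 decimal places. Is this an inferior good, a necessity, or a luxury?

-0.11 (inferior good)

At Y = 25111: Q = 755.782.
dQ/dY = -1.03/(2√Y) = -0.00324994 at this income.
η = (dQ/dY)·(Y/Q) = -0.00324994 × (25111/755.782) = -0.11.
Since η < 0, the good is an inferior good.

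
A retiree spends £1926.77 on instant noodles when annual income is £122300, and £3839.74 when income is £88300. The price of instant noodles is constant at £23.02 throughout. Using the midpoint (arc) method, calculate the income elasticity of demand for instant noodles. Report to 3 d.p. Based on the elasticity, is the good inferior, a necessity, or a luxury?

With a constant price, Q₁ = 1926.77/23.02 = 83.700 and Q₂ = 3839.74/23.02 = 166.800 (equivalently, work directly with expenditure since P cancels).
Midpoint %ΔQ = (3839.74 − 1926.77)/2883.26 = 0.66348; midpoint %ΔI = (88300 − 122300)/105300 = -0.32289.
η = 0.66348 / -0.32289 = -2.055.
η < 0 ⇒ inferior good.

-2.055 (inferior good)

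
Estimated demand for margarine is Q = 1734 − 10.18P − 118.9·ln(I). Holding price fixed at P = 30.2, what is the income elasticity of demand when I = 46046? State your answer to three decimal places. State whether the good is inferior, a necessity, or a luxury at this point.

At P = 30.2, I = 46046: Q = 149.888.
Holding P constant, ∂Q/∂I = -118.9/I = -0.0025822.
η_I = (∂Q/∂I)·(I/Q) = -0.0025822 × (46046/149.888) = -0.793.
Since η < 0, this is an inferior good.

-0.793 (inferior good)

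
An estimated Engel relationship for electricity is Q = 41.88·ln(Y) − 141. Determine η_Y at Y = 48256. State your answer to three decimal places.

0.135

At Y = 48256: Q = 310.645.
dQ/dY = 41.88/Y = 0.000867871 at this income.
η = (dQ/dY)·(Y/Q) = 0.000867871 × (48256/310.645) = 0.135.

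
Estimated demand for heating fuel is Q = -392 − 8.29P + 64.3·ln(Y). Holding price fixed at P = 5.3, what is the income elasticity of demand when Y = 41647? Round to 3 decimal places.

At P = 5.3, Y = 41647: Q = 248.021.
Holding P constant, ∂Q/∂Y = 64.3/Y = 0.00154393.
η_Y = (∂Q/∂Y)·(Y/Q) = 0.00154393 × (41647/248.021) = 0.259.

0.259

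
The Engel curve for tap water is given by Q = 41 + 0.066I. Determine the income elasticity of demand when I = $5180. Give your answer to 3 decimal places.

0.893

At I = 5180: Q = 382.880.
dQ/dI = 0.066.
η = (dQ/dI)·(I/Q) = 0.066 × (5180/382.880) = 0.893.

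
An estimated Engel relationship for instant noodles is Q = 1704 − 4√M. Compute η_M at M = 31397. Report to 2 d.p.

At M = 31397: Q = 995.232.
dQ/dM = -4/(2√M) = -0.0112872 at this income.
η = (dQ/dM)·(M/Q) = -0.0112872 × (31397/995.232) = -0.36.

-0.36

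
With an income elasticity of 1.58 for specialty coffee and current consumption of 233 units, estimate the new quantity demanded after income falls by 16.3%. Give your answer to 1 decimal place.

%ΔQ ≈ η × %ΔI = 1.58 × (-16.3%) = -25.754%.
New Q ≈ 233 × (1 − 0.25754) = 173.0.

173.0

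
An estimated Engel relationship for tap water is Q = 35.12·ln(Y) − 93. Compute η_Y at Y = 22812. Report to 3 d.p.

At Y = 22812: Q = 259.431.
dQ/dY = 35.12/Y = 0.00153954 at this income.
η = (dQ/dY)·(Y/Q) = 0.00153954 × (22812/259.431) = 0.135.

0.135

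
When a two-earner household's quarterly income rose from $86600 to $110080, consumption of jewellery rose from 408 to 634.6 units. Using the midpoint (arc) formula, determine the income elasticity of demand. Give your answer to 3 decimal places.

ΔQ = 634.6 − 408 = 226.6; midpoint Q̄ = (408 + 634.6)/2 = 521.3.
ΔI = 110080 − 86600 = 23480; midpoint Ī = (86600 + 110080)/2 = 98340.
η = (ΔQ/Q̄) ÷ (ΔI/Ī) = (226.6/521.3) ÷ (23480/98340) = 1.821.

1.821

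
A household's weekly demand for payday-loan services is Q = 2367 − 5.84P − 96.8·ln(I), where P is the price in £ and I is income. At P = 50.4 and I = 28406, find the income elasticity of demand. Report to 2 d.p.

At P = 50.4, I = 28406: Q = 1080.042.
Holding P constant, ∂Q/∂I = -96.8/I = -0.00340773.
η_I = (∂Q/∂I)·(I/Q) = -0.00340773 × (28406/1080.042) = -0.09.

-0.09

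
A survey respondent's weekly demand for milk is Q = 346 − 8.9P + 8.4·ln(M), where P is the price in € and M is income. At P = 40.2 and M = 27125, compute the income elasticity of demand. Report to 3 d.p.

At P = 40.2, M = 27125: Q = 73.969.
Holding P constant, ∂Q/∂M = 8.4/M = 0.000309677.
η_M = (∂Q/∂M)·(M/Q) = 0.000309677 × (27125/73.969) = 0.114.

0.114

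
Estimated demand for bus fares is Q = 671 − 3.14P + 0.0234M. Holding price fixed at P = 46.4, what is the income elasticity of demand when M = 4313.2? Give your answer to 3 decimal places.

At P = 46.4, M = 4313.2: Q = 626.233.
Holding P constant, ∂Q/∂M = 0.0234.
η_M = (∂Q/∂M)·(M/Q) = 0.0234 × (4313.2/626.233) = 0.161.

0.161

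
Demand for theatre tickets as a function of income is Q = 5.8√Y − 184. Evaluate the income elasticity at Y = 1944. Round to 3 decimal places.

At Y = 1944: Q = 71.727.
dQ/dY = 5.8/(2√Y) = 0.0657733 at this income.
η = (dQ/dY)·(Y/Q) = 0.0657733 × (1944/71.727) = 1.783.

1.783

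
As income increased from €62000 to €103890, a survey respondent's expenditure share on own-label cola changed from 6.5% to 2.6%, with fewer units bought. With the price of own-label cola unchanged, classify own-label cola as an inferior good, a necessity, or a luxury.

Quantity demanded falls as income rises, so η < 0.

inferior good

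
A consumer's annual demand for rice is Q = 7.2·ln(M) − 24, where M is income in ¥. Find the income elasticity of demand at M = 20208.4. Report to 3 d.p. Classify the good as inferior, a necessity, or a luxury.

0.152 (necessity)

At M = 20208.4: Q = 47.380.
dQ/dM = 7.2/M = 0.000356287 at this income.
η = (dQ/dM)·(M/Q) = 0.000356287 × (20208.4/47.380) = 0.152.
Since 0 < η < 1, the good is a necessity.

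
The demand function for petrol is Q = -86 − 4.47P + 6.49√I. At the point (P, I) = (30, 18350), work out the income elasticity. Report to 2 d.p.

0.67

At P = 30, I = 18350: Q = 659.049.
Holding P constant, ∂Q/∂I = 6.49/(2√I) = 0.023955.
η_I = (∂Q/∂I)·(I/Q) = 0.023955 × (18350/659.049) = 0.67.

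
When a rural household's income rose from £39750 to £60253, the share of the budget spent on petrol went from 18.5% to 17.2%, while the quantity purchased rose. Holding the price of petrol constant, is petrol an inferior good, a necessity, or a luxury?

Quantity rises but the budget share falls as income rises, so 0 < η < 1.

necessity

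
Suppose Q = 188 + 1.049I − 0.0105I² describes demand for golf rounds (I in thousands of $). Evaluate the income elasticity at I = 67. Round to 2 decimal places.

-0.11

At I = 67: Q = 211.1485.
dQ/dI = 1.049 − 0.021I = -0.35800.
η = (dQ/dI)·(I/Q) = -0.35800 × (67/211.1485) = -0.11.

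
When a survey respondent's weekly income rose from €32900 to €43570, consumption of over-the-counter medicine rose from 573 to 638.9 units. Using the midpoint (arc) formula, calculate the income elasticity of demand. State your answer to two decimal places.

0.39

ΔQ = 638.9 − 573 = 65.9; midpoint Q̄ = (573 + 638.9)/2 = 605.95.
ΔI = 43570 − 32900 = 10670; midpoint Ī = (32900 + 43570)/2 = 38235.
η = (ΔQ/Q̄) ÷ (ΔI/Ī) = (65.9/605.95) ÷ (10670/38235) = 0.39.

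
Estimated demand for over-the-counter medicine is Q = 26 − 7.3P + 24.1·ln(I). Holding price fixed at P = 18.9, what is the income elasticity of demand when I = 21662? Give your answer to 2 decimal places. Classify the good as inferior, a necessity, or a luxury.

At P = 18.9, I = 21662: Q = 128.628.
Holding P constant, ∂Q/∂I = 24.1/I = 0.00111255.
η_I = (∂Q/∂I)·(I/Q) = 0.00111255 × (21662/128.628) = 0.19.
Since 0 < η < 1, this is a necessity.

0.19 (necessity)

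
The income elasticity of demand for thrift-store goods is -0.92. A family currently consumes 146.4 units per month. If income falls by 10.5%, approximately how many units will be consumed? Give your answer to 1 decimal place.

160.5

%ΔQ ≈ η × %ΔI = -0.92 × (-10.5%) = 9.66%.
New Q ≈ 146.4 × (1 + 0.0966) = 160.5.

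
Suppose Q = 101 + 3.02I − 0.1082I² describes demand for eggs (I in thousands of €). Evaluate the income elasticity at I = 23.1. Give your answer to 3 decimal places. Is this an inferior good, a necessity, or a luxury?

-0.404 (inferior good)

At I = 23.1: Q = 113.0254.
dQ/dI = 3.02 − 0.2164I = -1.97884.
η = (dQ/dI)·(I/Q) = -1.97884 × (23.1/113.0254) = -0.404.
η < 0 ⇒ inferior good.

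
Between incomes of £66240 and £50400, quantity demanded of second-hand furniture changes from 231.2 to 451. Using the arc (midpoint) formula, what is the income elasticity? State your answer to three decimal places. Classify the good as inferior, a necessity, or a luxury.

ΔQ = 451 − 231.2 = 219.8; midpoint Q̄ = (231.2 + 451)/2 = 341.1.
ΔI = 50400 − 66240 = -15840; midpoint Ī = (66240 + 50400)/2 = 58320.
η = (ΔQ/Q̄) ÷ (ΔI/Ī) = (219.8/341.1) ÷ (-15840/58320) = -2.373.
η < 0 ⇒ inferior good.

-2.373 (inferior good)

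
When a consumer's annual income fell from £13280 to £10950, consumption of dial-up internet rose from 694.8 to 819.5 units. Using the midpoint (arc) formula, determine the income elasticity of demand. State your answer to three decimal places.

ΔQ = 819.5 − 694.8 = 124.7; midpoint Q̄ = (694.8 + 819.5)/2 = 757.15.
ΔI = 10950 − 13280 = -2330; midpoint Ī = (13280 + 10950)/2 = 12115.
η = (ΔQ/Q̄) ÷ (ΔI/Ī) = (124.7/757.15) ÷ (-2330/12115) = -0.856.

-0.856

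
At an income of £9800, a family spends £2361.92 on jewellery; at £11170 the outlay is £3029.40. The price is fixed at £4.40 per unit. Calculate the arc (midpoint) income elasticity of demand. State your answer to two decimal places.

1.90

With a constant price, Q₁ = 2361.92/4.40 = 536.800 and Q₂ = 3029.40/4.40 = 688.500 (equivalently, work directly with expenditure since P cancels).
Midpoint %ΔQ = (3029.40 − 2361.92)/2695.66 = 0.24761; midpoint %ΔI = (11170 − 9800)/10485 = 0.13066.
η = 0.24761 / 0.13066 = 1.90.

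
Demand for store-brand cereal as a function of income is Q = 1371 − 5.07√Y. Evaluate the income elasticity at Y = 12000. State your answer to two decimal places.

-0.34

At Y = 12000: Q = 815.609.
dQ/dY = -5.07/(2√Y) = -0.0231413 at this income.
η = (dQ/dY)·(Y/Q) = -0.0231413 × (12000/815.609) = -0.34.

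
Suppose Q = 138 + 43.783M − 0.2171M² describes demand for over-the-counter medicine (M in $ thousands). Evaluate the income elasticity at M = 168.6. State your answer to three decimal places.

At M = 168.6: Q = 1348.5379.
dQ/dM = 43.783 − 0.4342M = -29.42312.
η = (dQ/dM)·(M/Q) = -29.42312 × (168.6/1348.5379) = -3.679.

-3.679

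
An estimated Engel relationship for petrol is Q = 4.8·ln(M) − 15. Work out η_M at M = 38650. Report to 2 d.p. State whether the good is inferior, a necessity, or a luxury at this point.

0.13 (necessity)

At M = 38650: Q = 35.699.
dQ/dM = 4.8/M = 0.000124191 at this income.
η = (dQ/dM)·(M/Q) = 0.000124191 × (38650/35.699) = 0.13.
Since 0 < η < 1, the good is a necessity.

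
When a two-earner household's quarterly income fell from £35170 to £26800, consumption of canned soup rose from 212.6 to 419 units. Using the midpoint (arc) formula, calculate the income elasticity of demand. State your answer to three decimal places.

-2.419

ΔQ = 419 − 212.6 = 206.4; midpoint Q̄ = (212.6 + 419)/2 = 315.8.
ΔI = 26800 − 35170 = -8370; midpoint Ī = (35170 + 26800)/2 = 30985.
η = (ΔQ/Q̄) ÷ (ΔI/Ī) = (206.4/315.8) ÷ (-8370/30985) = -2.419.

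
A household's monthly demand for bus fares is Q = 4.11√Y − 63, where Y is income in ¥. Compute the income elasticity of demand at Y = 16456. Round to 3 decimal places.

0.568

At Y = 16456: Q = 464.235.
dQ/dY = 4.11/(2√Y) = 0.0160195 at this income.
η = (dQ/dY)·(Y/Q) = 0.0160195 × (16456/464.235) = 0.568.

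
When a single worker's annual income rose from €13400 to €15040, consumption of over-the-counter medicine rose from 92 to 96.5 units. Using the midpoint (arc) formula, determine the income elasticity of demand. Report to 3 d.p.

0.414

ΔQ = 96.5 − 92 = 4.5; midpoint Q̄ = (92 + 96.5)/2 = 94.25.
ΔI = 15040 − 13400 = 1640; midpoint Ī = (13400 + 15040)/2 = 14220.
η = (ΔQ/Q̄) ÷ (ΔI/Ī) = (4.5/94.25) ÷ (1640/14220) = 0.414.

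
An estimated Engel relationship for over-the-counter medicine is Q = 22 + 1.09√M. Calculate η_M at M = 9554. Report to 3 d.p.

At M = 9554: Q = 128.542.
dQ/dM = 1.09/(2√M) = 0.00557576 at this income.
η = (dQ/dM)·(M/Q) = 0.00557576 × (9554/128.542) = 0.414.

0.414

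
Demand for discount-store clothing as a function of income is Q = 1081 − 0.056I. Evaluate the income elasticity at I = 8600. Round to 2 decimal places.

At I = 8600: Q = 599.400.
dQ/dI = −0.056.
η = (dQ/dI)·(I/Q) = -0.056 × (8600/599.400) = -0.80.

-0.80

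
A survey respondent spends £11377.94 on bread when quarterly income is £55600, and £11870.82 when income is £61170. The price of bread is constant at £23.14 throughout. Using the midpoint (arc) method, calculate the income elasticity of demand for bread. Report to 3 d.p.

With a constant price, Q₁ = 11377.94/23.14 = 491.700 and Q₂ = 11870.82/23.14 = 513.000 (equivalently, work directly with expenditure since P cancels).
Midpoint %ΔQ = (11870.82 − 11377.94)/11624.38 = 0.04240; midpoint %ΔI = (61170 − 55600)/58385 = 0.09540.
η = 0.04240 / 0.09540 = 0.444.

0.444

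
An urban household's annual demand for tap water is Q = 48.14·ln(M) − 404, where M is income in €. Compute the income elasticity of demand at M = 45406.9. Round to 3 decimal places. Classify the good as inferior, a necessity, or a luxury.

0.429 (necessity)

At M = 45406.9: Q = 112.225.
dQ/dM = 48.14/M = 0.00106019 at this income.
η = (dQ/dM)·(M/Q) = 0.00106019 × (45406.9/112.225) = 0.429.
Since 0 < η < 1, the good is a necessity.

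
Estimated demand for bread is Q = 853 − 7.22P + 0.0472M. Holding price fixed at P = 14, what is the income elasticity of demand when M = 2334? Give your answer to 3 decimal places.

At P = 14, M = 2334: Q = 862.085.
Holding P constant, ∂Q/∂M = 0.0472.
η_M = (∂Q/∂M)·(M/Q) = 0.0472 × (2334/862.085) = 0.128.

0.128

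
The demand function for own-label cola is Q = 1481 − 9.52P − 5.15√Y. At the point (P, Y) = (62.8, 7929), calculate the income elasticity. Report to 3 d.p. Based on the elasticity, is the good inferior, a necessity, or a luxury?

At P = 62.8, Y = 7929: Q = 424.563.
Holding P constant, ∂Q/∂Y = -5.15/(2√Y) = -0.028918.
η_Y = (∂Q/∂Y)·(Y/Q) = -0.028918 × (7929/424.563) = -0.540.
Since η < 0, this is an inferior good.

-0.540 (inferior good)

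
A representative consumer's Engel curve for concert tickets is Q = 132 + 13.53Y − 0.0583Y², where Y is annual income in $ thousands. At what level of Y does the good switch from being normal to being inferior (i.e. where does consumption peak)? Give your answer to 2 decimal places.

dQ/dY = 13.53 − 0.1166Y.
The good is inferior where dQ/dY < 0. Setting dQ/dY = 0 gives Y = 13.53 / 0.1166 = 116.04.

116.04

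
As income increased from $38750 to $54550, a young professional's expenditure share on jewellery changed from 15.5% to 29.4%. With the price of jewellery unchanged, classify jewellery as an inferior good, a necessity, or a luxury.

luxury

The budget share rises as income rises, so η > 1.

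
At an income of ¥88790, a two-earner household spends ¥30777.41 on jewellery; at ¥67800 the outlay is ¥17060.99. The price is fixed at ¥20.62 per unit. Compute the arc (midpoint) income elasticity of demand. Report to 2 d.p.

2.14

With a constant price, Q₁ = 30777.41/20.62 = 1492.600 and Q₂ = 17060.99/20.62 = 827.400 (equivalently, work directly with expenditure since P cancels).
Midpoint %ΔQ = (17060.99 − 30777.41)/23919.20 = -0.57345; midpoint %ΔI = (67800 − 88790)/78295 = -0.26809.
η = -0.57345 / -0.26809 = 2.14.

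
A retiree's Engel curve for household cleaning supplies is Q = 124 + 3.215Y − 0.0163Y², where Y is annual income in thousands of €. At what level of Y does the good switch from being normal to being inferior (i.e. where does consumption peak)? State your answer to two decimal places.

dQ/dY = 3.215 − 0.0326Y.
The good is inferior where dQ/dY < 0. Setting dQ/dY = 0 gives Y = 3.215 / 0.0326 = 98.62.

98.62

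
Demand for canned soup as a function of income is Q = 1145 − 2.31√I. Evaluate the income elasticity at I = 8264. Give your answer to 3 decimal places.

At I = 8264: Q = 935.006.
dQ/dI = -2.31/(2√I) = -0.0127054 at this income.
η = (dQ/dI)·(I/Q) = -0.0127054 × (8264/935.006) = -0.112.

-0.112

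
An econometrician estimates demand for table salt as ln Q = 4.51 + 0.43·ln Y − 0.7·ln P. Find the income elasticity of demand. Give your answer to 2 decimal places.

In a log-linear demand, the coefficient on ln Y is the income elasticity.
So η = 0.43.

0.43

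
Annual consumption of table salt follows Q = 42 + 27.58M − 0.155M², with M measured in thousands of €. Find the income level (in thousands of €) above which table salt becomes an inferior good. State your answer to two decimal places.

88.97

dQ/dM = 27.58 − 0.31M.
The good is inferior where dQ/dM < 0. Setting dQ/dM = 0 gives M = 27.58 / 0.31 = 88.97.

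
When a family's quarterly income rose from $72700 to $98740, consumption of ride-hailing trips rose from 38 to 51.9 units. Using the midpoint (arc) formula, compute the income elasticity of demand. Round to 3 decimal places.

1.018

ΔQ = 51.9 − 38 = 13.9; midpoint Q̄ = (38 + 51.9)/2 = 44.95.
ΔI = 98740 − 72700 = 26040; midpoint Ī = (72700 + 98740)/2 = 85720.
η = (ΔQ/Q̄) ÷ (ΔI/Ī) = (13.9/44.95) ÷ (26040/85720) = 1.018.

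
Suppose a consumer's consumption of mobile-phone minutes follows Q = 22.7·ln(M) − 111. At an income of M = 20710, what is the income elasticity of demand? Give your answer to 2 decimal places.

At M = 20710: Q = 114.601.
dQ/dM = 22.7/M = 0.00109609 at this income.
η = (dQ/dM)·(M/Q) = 0.00109609 × (20710/114.601) = 0.20.

0.20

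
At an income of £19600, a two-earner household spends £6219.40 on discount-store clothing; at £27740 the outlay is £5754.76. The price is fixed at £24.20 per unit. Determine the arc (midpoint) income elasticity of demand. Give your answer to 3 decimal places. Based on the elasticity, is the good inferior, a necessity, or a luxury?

With a constant price, Q₁ = 6219.40/24.20 = 257.000 and Q₂ = 5754.76/24.20 = 237.800 (equivalently, work directly with expenditure since P cancels).
Midpoint %ΔQ = (5754.76 − 6219.40)/5987.08 = -0.07761; midpoint %ΔI = (27740 − 19600)/23670 = 0.34390.
η = -0.07761 / 0.34390 = -0.226.
η < 0 ⇒ inferior good.

-0.226 (inferior good)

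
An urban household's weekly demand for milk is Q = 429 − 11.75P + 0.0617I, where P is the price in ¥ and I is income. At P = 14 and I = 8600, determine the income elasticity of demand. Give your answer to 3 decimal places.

At P = 14, I = 8600: Q = 795.120.
Holding P constant, ∂Q/∂I = 0.0617.
η_I = (∂Q/∂I)·(I/Q) = 0.0617 × (8600/795.120) = 0.667.

0.667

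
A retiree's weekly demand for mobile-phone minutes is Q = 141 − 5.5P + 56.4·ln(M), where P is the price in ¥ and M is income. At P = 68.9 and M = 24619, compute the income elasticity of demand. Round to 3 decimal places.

0.170

At P = 68.9, M = 24619: Q = 332.326.
Holding P constant, ∂Q/∂M = 56.4/M = 0.00229091.
η_M = (∂Q/∂M)·(M/Q) = 0.00229091 × (24619/332.326) = 0.170.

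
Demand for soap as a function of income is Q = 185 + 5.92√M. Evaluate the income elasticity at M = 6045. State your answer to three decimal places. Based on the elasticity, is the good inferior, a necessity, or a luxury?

At M = 6045: Q = 645.278.
dQ/dM = 5.92/(2√M) = 0.0380709 at this income.
η = (dQ/dM)·(M/Q) = 0.0380709 × (6045/645.278) = 0.357.
Since 0 < η < 1, the good is a necessity.

0.357 (necessity)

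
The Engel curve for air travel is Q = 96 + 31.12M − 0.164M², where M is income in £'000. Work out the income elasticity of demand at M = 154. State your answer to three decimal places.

At M = 154: Q = 999.0560.
dQ/dM = 31.12 − 0.328M = -19.39200.
η = (dQ/dM)·(M/Q) = -19.39200 × (154/999.0560) = -2.989.

-2.989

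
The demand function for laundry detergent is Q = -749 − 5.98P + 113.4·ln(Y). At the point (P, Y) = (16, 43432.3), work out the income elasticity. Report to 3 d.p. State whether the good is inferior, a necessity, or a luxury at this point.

0.310 (necessity)

At P = 16, Y = 43432.3: Q = 366.314.
Holding P constant, ∂Q/∂Y = 113.4/Y = 0.00261096.
η_Y = (∂Q/∂Y)·(Y/Q) = 0.00261096 × (43432.3/366.314) = 0.310.
Since 0 < η < 1, this is a necessity.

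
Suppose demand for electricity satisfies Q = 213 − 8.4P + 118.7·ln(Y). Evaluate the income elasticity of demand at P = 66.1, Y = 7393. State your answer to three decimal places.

At P = 66.1, Y = 7393: Q = 715.174.
Holding P constant, ∂Q/∂Y = 118.7/Y = 0.0160557.
η_Y = (∂Q/∂Y)·(Y/Q) = 0.0160557 × (7393/715.174) = 0.166.

0.166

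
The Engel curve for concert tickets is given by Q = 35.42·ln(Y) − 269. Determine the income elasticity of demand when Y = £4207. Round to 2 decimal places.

1.33

At Y = 4207: Q = 26.562.
dQ/dY = 35.42/Y = 0.0084193 at this income.
η = (dQ/dY)·(Y/Q) = 0.0084193 × (4207/26.562) = 1.33.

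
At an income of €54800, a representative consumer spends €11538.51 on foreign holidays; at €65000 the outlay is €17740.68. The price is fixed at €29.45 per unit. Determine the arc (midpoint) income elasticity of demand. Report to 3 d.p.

2.488

With a constant price, Q₁ = 11538.51/29.45 = 391.800 and Q₂ = 17740.68/29.45 = 602.400 (equivalently, work directly with expenditure since P cancels).
Midpoint %ΔQ = (17740.68 − 11538.51)/14639.60 = 0.42366; midpoint %ΔI = (65000 − 54800)/59900 = 0.17028.
η = 0.42366 / 0.17028 = 2.488.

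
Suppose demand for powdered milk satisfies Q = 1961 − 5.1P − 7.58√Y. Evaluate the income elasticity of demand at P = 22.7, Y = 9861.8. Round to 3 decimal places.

-0.345

At P = 22.7, Y = 9861.8: Q = 1092.486.
Holding P constant, ∂Q/∂Y = -7.58/(2√Y) = -0.0381646.
η_Y = (∂Q/∂Y)·(Y/Q) = -0.0381646 × (9861.8/1092.486) = -0.345.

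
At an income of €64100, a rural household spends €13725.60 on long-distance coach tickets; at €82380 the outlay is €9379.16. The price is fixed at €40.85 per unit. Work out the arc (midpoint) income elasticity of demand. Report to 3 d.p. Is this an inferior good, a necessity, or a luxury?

-1.507 (inferior good)

With a constant price, Q₁ = 13725.60/40.85 = 336.000 and Q₂ = 9379.16/40.85 = 229.600 (equivalently, work directly with expenditure since P cancels).
Midpoint %ΔQ = (9379.16 − 13725.60)/11552.38 = -0.37624; midpoint %ΔI = (82380 − 64100)/73240 = 0.24959.
η = -0.37624 / 0.24959 = -1.507.
η < 0 ⇒ inferior good.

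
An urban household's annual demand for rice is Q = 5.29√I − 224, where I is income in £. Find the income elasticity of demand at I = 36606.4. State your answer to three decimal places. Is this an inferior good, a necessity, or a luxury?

At I = 36606.4: Q = 788.125.
dQ/dI = 5.29/(2√I) = 0.0138244 at this income.
η = (dQ/dI)·(I/Q) = 0.0138244 × (36606.4/788.125) = 0.642.
Since 0 < η < 1, the good is a necessity.

0.642 (necessity)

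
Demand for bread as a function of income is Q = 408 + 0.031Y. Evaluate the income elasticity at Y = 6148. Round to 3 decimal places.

At Y = 6148: Q = 598.588.
dQ/dY = 0.031.
η = (dQ/dY)·(Y/Q) = 0.031 × (6148/598.588) = 0.318.

0.318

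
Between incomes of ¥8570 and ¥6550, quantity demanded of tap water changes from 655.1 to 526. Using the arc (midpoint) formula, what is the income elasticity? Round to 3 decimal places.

0.818

ΔQ = 526 − 655.1 = -129.1; midpoint Q̄ = (655.1 + 526)/2 = 590.55.
ΔI = 6550 − 8570 = -2020; midpoint Ī = (8570 + 6550)/2 = 7560.
η = (ΔQ/Q̄) ÷ (ΔI/Ī) = (-129.1/590.55) ÷ (-2020/7560) = 0.818.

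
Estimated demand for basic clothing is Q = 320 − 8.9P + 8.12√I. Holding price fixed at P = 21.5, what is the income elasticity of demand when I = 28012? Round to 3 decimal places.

0.457

At P = 21.5, I = 28012: Q = 1487.677.
Holding P constant, ∂Q/∂I = 8.12/(2√I) = 0.0242579.
η_I = (∂Q/∂I)·(I/Q) = 0.0242579 × (28012/1487.677) = 0.457.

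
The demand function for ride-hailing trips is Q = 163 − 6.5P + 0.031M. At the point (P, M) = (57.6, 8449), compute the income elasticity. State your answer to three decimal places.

At P = 57.6, M = 8449: Q = 50.519.
Holding P constant, ∂Q/∂M = 0.031.
η_M = (∂Q/∂M)·(M/Q) = 0.031 × (8449/50.519) = 5.185.

5.185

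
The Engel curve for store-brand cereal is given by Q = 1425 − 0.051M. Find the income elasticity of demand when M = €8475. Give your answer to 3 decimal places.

-0.435

At M = 8475: Q = 992.775.
dQ/dM = −0.051.
η = (dQ/dM)·(M/Q) = -0.051 × (8475/992.775) = -0.435.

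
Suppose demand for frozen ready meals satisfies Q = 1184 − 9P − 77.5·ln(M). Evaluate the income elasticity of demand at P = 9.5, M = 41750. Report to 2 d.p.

-0.28

At P = 9.5, M = 41750: Q = 273.942.
Holding P constant, ∂Q/∂M = -77.5/M = -0.00185629.
η_M = (∂Q/∂M)·(M/Q) = -0.00185629 × (41750/273.942) = -0.28.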